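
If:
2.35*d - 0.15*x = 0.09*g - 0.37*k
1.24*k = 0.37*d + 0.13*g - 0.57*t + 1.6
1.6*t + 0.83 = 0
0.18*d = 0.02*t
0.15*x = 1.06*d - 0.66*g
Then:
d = -0.06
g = -0.80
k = 1.43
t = -0.52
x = 3.10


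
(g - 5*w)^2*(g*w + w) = g^3*w - 10*g^2*w^2 + g^2*w + 25*g*w^3 - 10*g*w^2 + 25*w^3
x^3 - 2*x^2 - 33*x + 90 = (x - 5)*(x - 3)*(x + 6)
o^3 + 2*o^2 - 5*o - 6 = (o - 2)*(o + 1)*(o + 3)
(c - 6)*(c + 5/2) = c^2 - 7*c/2 - 15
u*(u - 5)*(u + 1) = u^3 - 4*u^2 - 5*u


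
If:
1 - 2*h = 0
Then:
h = 1/2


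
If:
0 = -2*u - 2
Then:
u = -1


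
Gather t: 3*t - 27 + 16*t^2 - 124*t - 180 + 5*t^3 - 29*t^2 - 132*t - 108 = 5*t^3 - 13*t^2 - 253*t - 315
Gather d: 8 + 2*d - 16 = 2*d - 8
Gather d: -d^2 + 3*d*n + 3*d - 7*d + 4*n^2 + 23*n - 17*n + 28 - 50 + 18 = -d^2 + d*(3*n - 4) + 4*n^2 + 6*n - 4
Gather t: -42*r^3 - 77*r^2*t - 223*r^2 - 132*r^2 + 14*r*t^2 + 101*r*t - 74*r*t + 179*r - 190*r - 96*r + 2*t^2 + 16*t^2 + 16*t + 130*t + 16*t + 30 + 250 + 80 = -42*r^3 - 355*r^2 - 107*r + t^2*(14*r + 18) + t*(-77*r^2 + 27*r + 162) + 360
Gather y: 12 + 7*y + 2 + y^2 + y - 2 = y^2 + 8*y + 12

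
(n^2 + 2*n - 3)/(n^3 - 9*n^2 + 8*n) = (n + 3)/(n*(n - 8))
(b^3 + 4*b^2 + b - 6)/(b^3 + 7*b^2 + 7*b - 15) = (b + 2)/(b + 5)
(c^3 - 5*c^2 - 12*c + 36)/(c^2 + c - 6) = c - 6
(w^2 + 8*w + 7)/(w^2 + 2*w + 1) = (w + 7)/(w + 1)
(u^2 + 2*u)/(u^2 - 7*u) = (u + 2)/(u - 7)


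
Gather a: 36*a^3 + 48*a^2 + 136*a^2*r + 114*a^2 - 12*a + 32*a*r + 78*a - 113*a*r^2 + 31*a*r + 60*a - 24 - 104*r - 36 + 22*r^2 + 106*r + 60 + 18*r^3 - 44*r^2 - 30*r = 36*a^3 + a^2*(136*r + 162) + a*(-113*r^2 + 63*r + 126) + 18*r^3 - 22*r^2 - 28*r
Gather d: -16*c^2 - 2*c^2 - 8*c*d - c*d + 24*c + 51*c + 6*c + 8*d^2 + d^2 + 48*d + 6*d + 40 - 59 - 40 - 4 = -18*c^2 + 81*c + 9*d^2 + d*(54 - 9*c) - 63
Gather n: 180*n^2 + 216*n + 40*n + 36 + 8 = 180*n^2 + 256*n + 44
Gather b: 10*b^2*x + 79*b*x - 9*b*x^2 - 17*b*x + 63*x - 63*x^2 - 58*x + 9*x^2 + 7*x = 10*b^2*x + b*(-9*x^2 + 62*x) - 54*x^2 + 12*x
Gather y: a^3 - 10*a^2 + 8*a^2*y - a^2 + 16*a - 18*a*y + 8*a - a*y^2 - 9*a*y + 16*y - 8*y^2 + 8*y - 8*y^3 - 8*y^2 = a^3 - 11*a^2 + 24*a - 8*y^3 + y^2*(-a - 16) + y*(8*a^2 - 27*a + 24)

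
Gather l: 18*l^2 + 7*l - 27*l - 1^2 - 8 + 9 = 18*l^2 - 20*l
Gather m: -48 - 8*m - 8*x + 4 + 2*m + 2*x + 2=-6*m - 6*x - 42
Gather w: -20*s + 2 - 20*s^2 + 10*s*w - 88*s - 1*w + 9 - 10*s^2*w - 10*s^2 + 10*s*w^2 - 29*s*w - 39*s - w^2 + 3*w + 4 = -30*s^2 - 147*s + w^2*(10*s - 1) + w*(-10*s^2 - 19*s + 2) + 15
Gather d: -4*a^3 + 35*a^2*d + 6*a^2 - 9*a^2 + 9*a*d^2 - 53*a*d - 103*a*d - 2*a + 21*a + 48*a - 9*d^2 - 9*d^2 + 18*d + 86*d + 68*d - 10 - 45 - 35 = -4*a^3 - 3*a^2 + 67*a + d^2*(9*a - 18) + d*(35*a^2 - 156*a + 172) - 90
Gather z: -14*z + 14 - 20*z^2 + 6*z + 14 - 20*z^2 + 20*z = -40*z^2 + 12*z + 28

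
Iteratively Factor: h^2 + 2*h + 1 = (h + 1)*(h + 1)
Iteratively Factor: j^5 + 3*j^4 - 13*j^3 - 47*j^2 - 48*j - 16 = (j - 4)*(j^4 + 7*j^3 + 15*j^2 + 13*j + 4) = (j - 4)*(j + 1)*(j^3 + 6*j^2 + 9*j + 4) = (j - 4)*(j + 1)^2*(j^2 + 5*j + 4) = (j - 4)*(j + 1)^2*(j + 4)*(j + 1)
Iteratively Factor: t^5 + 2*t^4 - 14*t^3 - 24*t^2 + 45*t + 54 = (t - 2)*(t^4 + 4*t^3 - 6*t^2 - 36*t - 27) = (t - 2)*(t + 3)*(t^3 + t^2 - 9*t - 9) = (t - 3)*(t - 2)*(t + 3)*(t^2 + 4*t + 3) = (t - 3)*(t - 2)*(t + 1)*(t + 3)*(t + 3)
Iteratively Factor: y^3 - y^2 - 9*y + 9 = (y - 3)*(y^2 + 2*y - 3) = (y - 3)*(y + 3)*(y - 1)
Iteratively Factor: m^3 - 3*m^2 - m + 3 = (m - 3)*(m^2 - 1) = (m - 3)*(m + 1)*(m - 1)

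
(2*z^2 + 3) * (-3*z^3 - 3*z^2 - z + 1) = -6*z^5 - 6*z^4 - 11*z^3 - 7*z^2 - 3*z + 3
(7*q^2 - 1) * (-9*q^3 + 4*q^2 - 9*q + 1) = -63*q^5 + 28*q^4 - 54*q^3 + 3*q^2 + 9*q - 1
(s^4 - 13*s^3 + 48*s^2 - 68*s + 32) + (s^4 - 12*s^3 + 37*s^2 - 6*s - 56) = 2*s^4 - 25*s^3 + 85*s^2 - 74*s - 24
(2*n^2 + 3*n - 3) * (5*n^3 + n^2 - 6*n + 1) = 10*n^5 + 17*n^4 - 24*n^3 - 19*n^2 + 21*n - 3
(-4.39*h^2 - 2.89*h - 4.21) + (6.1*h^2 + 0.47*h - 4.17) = 1.71*h^2 - 2.42*h - 8.38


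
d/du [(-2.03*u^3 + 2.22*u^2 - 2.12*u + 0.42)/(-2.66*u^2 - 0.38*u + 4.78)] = (5.3998*u^4 + 1.5428*u^3 - 35.593*u^2 + 23.4576*u - 9.974)/(7.0756*u^4 + 2.0216*u^3 - 25.2852*u^2 - 3.6328*u + 22.8484)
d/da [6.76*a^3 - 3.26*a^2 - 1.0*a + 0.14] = 20.28*a^2 - 6.52*a - 1.0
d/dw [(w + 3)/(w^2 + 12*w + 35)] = (w^2 + 12*w - 2*(w + 3)*(w + 6) + 35)/(w^2 + 12*w + 35)^2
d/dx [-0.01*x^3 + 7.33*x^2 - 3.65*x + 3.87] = -0.03*x^2 + 14.66*x - 3.65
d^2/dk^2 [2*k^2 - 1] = 4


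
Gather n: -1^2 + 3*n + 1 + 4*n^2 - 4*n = 4*n^2 - n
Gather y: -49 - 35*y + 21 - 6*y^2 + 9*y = -6*y^2 - 26*y - 28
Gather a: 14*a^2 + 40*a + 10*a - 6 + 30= 14*a^2 + 50*a + 24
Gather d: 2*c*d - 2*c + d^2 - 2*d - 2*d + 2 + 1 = -2*c + d^2 + d*(2*c - 4) + 3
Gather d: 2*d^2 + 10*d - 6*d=2*d^2 + 4*d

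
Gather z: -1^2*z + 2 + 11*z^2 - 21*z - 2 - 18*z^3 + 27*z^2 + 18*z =-18*z^3 + 38*z^2 - 4*z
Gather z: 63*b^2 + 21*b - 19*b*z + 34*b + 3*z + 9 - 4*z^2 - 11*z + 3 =63*b^2 + 55*b - 4*z^2 + z*(-19*b - 8) + 12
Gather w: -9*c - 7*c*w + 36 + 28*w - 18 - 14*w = -9*c + w*(14 - 7*c) + 18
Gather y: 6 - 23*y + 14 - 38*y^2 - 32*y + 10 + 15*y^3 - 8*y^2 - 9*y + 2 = 15*y^3 - 46*y^2 - 64*y + 32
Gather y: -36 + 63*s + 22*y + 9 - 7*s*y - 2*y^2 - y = 63*s - 2*y^2 + y*(21 - 7*s) - 27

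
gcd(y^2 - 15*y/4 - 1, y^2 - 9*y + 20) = y - 4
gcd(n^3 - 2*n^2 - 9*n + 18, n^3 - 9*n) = n^2 - 9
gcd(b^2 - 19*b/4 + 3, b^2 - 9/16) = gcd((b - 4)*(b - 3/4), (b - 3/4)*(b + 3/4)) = b - 3/4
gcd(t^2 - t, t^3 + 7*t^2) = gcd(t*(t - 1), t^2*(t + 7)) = t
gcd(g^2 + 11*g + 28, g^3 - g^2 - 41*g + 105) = g + 7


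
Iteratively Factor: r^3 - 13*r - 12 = (r + 3)*(r^2 - 3*r - 4) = (r - 4)*(r + 3)*(r + 1)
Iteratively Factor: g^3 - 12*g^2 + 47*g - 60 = (g - 3)*(g^2 - 9*g + 20) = (g - 5)*(g - 3)*(g - 4)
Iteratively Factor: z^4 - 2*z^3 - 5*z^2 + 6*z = (z - 1)*(z^3 - z^2 - 6*z) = (z - 1)*(z + 2)*(z^2 - 3*z) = (z - 3)*(z - 1)*(z + 2)*(z)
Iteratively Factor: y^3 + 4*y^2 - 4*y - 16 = (y + 2)*(y^2 + 2*y - 8) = (y - 2)*(y + 2)*(y + 4)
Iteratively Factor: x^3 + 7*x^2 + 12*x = (x)*(x^2 + 7*x + 12) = x*(x + 4)*(x + 3)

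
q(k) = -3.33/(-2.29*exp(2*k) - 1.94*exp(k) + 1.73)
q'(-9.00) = 0.00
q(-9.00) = -1.93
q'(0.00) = -3.47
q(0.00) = 1.33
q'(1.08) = -0.27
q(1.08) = 0.14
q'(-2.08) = -0.50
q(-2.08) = -2.29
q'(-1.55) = -1.39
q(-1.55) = -2.74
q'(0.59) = -0.72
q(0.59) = 0.36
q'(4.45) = -0.00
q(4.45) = 0.00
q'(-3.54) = -0.07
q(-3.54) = -1.99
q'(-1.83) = -0.77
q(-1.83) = -2.45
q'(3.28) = -0.00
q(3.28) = 0.00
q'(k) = -3.33*(4.58*exp(2*k) + 1.94*exp(k))/(-2.29*exp(2*k) - 1.94*exp(k) + 1.73)^2 = (-15.2514*exp(k) - 6.4602)*exp(k)/(2.29*exp(2*k) + 1.94*exp(k) - 1.73)^2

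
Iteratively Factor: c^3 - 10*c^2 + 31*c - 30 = (c - 5)*(c^2 - 5*c + 6) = (c - 5)*(c - 2)*(c - 3)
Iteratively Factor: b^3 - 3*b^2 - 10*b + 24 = (b - 4)*(b^2 + b - 6) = (b - 4)*(b + 3)*(b - 2)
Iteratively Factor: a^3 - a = (a)*(a^2 - 1) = a*(a - 1)*(a + 1)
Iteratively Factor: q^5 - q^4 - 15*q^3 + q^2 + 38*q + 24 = (q + 3)*(q^4 - 4*q^3 - 3*q^2 + 10*q + 8) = (q + 1)*(q + 3)*(q^3 - 5*q^2 + 2*q + 8) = (q + 1)^2*(q + 3)*(q^2 - 6*q + 8) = (q - 4)*(q + 1)^2*(q + 3)*(q - 2)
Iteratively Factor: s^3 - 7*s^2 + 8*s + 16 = (s - 4)*(s^2 - 3*s - 4) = (s - 4)*(s + 1)*(s - 4)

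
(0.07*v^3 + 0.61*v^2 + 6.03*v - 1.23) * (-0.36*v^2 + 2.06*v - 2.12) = -0.0252*v^5 - 0.0754*v^4 - 1.0626*v^3 + 11.5714*v^2 - 15.3174*v + 2.6076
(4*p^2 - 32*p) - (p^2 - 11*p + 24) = 3*p^2 - 21*p - 24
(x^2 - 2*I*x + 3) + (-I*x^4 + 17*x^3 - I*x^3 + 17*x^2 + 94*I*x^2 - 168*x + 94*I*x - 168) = -I*x^4 + 17*x^3 - I*x^3 + 18*x^2 + 94*I*x^2 - 168*x + 92*I*x - 165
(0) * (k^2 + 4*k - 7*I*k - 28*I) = 0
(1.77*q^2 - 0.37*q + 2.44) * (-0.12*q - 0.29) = -0.2124*q^3 - 0.4689*q^2 - 0.1855*q - 0.7076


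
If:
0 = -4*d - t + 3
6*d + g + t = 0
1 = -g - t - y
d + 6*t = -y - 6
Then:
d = 23/17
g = -97/17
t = -41/17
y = 121/17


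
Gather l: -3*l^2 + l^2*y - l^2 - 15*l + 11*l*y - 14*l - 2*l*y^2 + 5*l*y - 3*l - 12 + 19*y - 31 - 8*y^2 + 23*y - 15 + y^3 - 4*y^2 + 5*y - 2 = l^2*(y - 4) + l*(-2*y^2 + 16*y - 32) + y^3 - 12*y^2 + 47*y - 60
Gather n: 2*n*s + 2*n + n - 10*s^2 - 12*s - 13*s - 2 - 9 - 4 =n*(2*s + 3) - 10*s^2 - 25*s - 15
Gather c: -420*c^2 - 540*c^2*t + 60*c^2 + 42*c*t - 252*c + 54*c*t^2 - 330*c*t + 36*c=c^2*(-540*t - 360) + c*(54*t^2 - 288*t - 216)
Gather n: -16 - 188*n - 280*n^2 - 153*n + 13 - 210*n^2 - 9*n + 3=-490*n^2 - 350*n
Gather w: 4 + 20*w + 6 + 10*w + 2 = 30*w + 12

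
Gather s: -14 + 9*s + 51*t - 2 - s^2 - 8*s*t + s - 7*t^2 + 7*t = -s^2 + s*(10 - 8*t) - 7*t^2 + 58*t - 16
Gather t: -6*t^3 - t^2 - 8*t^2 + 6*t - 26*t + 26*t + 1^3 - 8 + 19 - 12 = -6*t^3 - 9*t^2 + 6*t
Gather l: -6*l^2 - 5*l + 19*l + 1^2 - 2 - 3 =-6*l^2 + 14*l - 4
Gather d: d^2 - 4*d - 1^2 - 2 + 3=d^2 - 4*d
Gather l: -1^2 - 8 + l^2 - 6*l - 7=l^2 - 6*l - 16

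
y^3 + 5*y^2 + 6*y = y*(y + 2)*(y + 3)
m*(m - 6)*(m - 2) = m^3 - 8*m^2 + 12*m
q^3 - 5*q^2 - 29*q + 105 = (q - 7)*(q - 3)*(q + 5)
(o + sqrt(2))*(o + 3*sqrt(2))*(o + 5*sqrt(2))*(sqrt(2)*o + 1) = sqrt(2)*o^4 + 19*o^3 + 55*sqrt(2)*o^2 + 106*o + 30*sqrt(2)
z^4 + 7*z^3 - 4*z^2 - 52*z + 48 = (z - 2)*(z - 1)*(z + 4)*(z + 6)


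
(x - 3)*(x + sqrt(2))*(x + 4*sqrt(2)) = x^3 - 3*x^2 + 5*sqrt(2)*x^2 - 15*sqrt(2)*x + 8*x - 24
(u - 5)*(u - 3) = u^2 - 8*u + 15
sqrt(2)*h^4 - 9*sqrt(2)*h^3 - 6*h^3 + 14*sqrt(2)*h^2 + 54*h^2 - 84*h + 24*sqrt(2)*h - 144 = (h - 6)*(h - 4)*(h - 3*sqrt(2))*(sqrt(2)*h + sqrt(2))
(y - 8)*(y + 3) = y^2 - 5*y - 24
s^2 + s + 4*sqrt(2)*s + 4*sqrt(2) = (s + 1)*(s + 4*sqrt(2))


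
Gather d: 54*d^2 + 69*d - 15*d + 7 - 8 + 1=54*d^2 + 54*d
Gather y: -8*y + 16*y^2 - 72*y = 16*y^2 - 80*y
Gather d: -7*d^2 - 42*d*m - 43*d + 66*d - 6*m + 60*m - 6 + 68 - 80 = -7*d^2 + d*(23 - 42*m) + 54*m - 18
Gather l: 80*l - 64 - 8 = 80*l - 72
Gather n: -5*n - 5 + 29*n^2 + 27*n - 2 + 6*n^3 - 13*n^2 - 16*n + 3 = 6*n^3 + 16*n^2 + 6*n - 4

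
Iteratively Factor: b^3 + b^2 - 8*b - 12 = (b - 3)*(b^2 + 4*b + 4) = (b - 3)*(b + 2)*(b + 2)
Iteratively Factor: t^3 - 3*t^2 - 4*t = (t)*(t^2 - 3*t - 4) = t*(t + 1)*(t - 4)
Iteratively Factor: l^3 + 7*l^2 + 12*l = (l + 4)*(l^2 + 3*l) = l*(l + 4)*(l + 3)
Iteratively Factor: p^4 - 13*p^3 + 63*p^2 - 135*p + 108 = (p - 3)*(p^3 - 10*p^2 + 33*p - 36) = (p - 3)^2*(p^2 - 7*p + 12) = (p - 4)*(p - 3)^2*(p - 3)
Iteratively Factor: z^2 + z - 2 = (z - 1)*(z + 2)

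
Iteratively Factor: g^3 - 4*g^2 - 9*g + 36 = (g - 4)*(g^2 - 9) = (g - 4)*(g + 3)*(g - 3)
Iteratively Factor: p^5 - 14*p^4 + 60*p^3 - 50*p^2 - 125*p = (p - 5)*(p^4 - 9*p^3 + 15*p^2 + 25*p) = (p - 5)*(p + 1)*(p^3 - 10*p^2 + 25*p) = p*(p - 5)*(p + 1)*(p^2 - 10*p + 25) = p*(p - 5)^2*(p + 1)*(p - 5)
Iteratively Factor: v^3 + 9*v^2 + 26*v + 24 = (v + 2)*(v^2 + 7*v + 12) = (v + 2)*(v + 4)*(v + 3)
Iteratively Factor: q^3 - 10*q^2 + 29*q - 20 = (q - 1)*(q^2 - 9*q + 20) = (q - 4)*(q - 1)*(q - 5)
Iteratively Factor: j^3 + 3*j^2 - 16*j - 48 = (j - 4)*(j^2 + 7*j + 12) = (j - 4)*(j + 4)*(j + 3)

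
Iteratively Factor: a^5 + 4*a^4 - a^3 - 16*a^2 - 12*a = (a + 3)*(a^4 + a^3 - 4*a^2 - 4*a) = a*(a + 3)*(a^3 + a^2 - 4*a - 4) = a*(a - 2)*(a + 3)*(a^2 + 3*a + 2) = a*(a - 2)*(a + 2)*(a + 3)*(a + 1)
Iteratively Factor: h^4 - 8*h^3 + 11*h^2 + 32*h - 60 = (h - 5)*(h^3 - 3*h^2 - 4*h + 12) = (h - 5)*(h + 2)*(h^2 - 5*h + 6) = (h - 5)*(h - 3)*(h + 2)*(h - 2)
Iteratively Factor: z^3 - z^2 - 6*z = (z)*(z^2 - z - 6) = z*(z - 3)*(z + 2)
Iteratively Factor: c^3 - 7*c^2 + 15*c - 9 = (c - 3)*(c^2 - 4*c + 3) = (c - 3)^2*(c - 1)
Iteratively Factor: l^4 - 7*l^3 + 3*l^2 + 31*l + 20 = (l - 5)*(l^3 - 2*l^2 - 7*l - 4) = (l - 5)*(l + 1)*(l^2 - 3*l - 4) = (l - 5)*(l - 4)*(l + 1)*(l + 1)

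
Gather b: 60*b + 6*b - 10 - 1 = 66*b - 11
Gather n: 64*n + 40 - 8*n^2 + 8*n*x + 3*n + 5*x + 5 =-8*n^2 + n*(8*x + 67) + 5*x + 45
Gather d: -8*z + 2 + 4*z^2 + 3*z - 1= 4*z^2 - 5*z + 1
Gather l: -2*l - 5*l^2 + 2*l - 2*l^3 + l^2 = -2*l^3 - 4*l^2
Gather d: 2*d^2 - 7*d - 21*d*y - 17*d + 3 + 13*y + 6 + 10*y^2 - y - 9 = 2*d^2 + d*(-21*y - 24) + 10*y^2 + 12*y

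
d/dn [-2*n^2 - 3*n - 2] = -4*n - 3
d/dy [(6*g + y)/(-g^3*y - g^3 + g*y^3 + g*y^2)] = (-g^2*y - g^2 + y^3 + y^2 - (6*g + y)*(-g^2 + 3*y^2 + 2*y))/(g*(g^2*y + g^2 - y^3 - y^2)^2)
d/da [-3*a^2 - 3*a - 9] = -6*a - 3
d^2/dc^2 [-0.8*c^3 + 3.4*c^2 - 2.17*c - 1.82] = 6.8 - 4.8*c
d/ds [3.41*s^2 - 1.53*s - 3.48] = 6.82*s - 1.53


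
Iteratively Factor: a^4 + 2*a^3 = (a)*(a^3 + 2*a^2) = a^2*(a^2 + 2*a) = a^3*(a + 2)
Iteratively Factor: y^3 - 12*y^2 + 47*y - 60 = (y - 3)*(y^2 - 9*y + 20) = (y - 4)*(y - 3)*(y - 5)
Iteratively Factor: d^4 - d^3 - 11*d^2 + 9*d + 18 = (d + 3)*(d^3 - 4*d^2 + d + 6) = (d - 2)*(d + 3)*(d^2 - 2*d - 3) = (d - 2)*(d + 1)*(d + 3)*(d - 3)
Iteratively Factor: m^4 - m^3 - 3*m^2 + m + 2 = (m + 1)*(m^3 - 2*m^2 - m + 2) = (m - 2)*(m + 1)*(m^2 - 1) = (m - 2)*(m + 1)^2*(m - 1)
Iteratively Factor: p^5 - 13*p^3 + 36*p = (p + 3)*(p^4 - 3*p^3 - 4*p^2 + 12*p) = (p - 3)*(p + 3)*(p^3 - 4*p) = (p - 3)*(p - 2)*(p + 3)*(p^2 + 2*p) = (p - 3)*(p - 2)*(p + 2)*(p + 3)*(p)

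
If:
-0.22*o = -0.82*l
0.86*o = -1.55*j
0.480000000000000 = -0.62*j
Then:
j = -0.77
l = 0.37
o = 1.40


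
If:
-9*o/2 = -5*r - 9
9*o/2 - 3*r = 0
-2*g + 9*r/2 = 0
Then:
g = -81/8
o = -3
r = -9/2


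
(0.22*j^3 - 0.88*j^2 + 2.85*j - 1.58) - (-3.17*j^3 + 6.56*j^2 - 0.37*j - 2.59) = 3.39*j^3 - 7.44*j^2 + 3.22*j + 1.01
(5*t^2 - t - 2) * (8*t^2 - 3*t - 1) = 40*t^4 - 23*t^3 - 18*t^2 + 7*t + 2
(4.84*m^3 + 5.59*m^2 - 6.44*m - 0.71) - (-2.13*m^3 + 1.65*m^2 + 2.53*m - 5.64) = 6.97*m^3 + 3.94*m^2 - 8.97*m + 4.93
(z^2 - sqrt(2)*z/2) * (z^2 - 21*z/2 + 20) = z^4 - 21*z^3/2 - sqrt(2)*z^3/2 + 21*sqrt(2)*z^2/4 + 20*z^2 - 10*sqrt(2)*z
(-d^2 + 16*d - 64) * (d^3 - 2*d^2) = -d^5 + 18*d^4 - 96*d^3 + 128*d^2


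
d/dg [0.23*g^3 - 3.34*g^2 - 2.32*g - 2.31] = 0.69*g^2 - 6.68*g - 2.32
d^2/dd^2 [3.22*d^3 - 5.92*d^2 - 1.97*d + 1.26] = 19.32*d - 11.84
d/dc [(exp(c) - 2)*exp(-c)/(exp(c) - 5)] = (-exp(2*c) + 4*exp(c) - 10)*exp(-c)/(exp(2*c) - 10*exp(c) + 25)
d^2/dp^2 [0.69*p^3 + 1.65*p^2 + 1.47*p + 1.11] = 4.14*p + 3.3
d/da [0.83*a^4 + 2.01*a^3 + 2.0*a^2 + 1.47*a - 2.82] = 3.32*a^3 + 6.03*a^2 + 4.0*a + 1.47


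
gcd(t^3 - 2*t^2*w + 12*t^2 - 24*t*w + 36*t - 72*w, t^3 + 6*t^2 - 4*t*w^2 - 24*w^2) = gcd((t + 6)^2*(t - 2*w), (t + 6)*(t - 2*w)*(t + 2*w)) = t^2 - 2*t*w + 6*t - 12*w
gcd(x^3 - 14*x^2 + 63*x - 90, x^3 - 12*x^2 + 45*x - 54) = x^2 - 9*x + 18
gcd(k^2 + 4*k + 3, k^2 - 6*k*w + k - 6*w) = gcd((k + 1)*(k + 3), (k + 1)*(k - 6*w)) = k + 1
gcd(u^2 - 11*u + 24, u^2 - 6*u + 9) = u - 3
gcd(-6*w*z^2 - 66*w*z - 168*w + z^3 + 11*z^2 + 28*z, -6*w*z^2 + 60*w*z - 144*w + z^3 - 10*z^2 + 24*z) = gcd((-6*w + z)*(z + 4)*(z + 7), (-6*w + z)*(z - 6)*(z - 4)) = -6*w + z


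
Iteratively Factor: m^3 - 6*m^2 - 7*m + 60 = (m + 3)*(m^2 - 9*m + 20) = (m - 5)*(m + 3)*(m - 4)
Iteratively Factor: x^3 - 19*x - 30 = (x + 3)*(x^2 - 3*x - 10) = (x - 5)*(x + 3)*(x + 2)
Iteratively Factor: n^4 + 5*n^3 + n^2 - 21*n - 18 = (n + 3)*(n^3 + 2*n^2 - 5*n - 6) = (n + 3)^2*(n^2 - n - 2) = (n - 2)*(n + 3)^2*(n + 1)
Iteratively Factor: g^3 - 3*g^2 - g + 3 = (g + 1)*(g^2 - 4*g + 3) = (g - 3)*(g + 1)*(g - 1)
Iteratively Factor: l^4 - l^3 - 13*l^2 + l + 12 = (l + 1)*(l^3 - 2*l^2 - 11*l + 12) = (l - 4)*(l + 1)*(l^2 + 2*l - 3) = (l - 4)*(l + 1)*(l + 3)*(l - 1)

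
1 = 1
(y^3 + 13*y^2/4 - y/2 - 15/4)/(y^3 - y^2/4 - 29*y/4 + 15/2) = (4*y^2 + y - 5)/(4*y^2 - 13*y + 10)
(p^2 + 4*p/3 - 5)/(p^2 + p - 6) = (p - 5/3)/(p - 2)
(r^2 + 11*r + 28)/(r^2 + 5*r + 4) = (r + 7)/(r + 1)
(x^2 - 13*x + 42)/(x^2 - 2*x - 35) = (x - 6)/(x + 5)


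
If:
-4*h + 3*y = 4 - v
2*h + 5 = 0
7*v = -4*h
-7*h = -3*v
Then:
No Solution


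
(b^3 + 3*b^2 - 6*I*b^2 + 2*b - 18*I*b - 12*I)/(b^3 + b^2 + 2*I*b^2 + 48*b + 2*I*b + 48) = (b + 2)/(b + 8*I)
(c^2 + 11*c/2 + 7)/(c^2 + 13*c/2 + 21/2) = (c + 2)/(c + 3)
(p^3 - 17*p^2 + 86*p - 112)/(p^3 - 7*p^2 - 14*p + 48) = (p - 7)/(p + 3)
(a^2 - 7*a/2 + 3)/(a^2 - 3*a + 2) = (a - 3/2)/(a - 1)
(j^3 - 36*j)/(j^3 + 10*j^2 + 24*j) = (j - 6)/(j + 4)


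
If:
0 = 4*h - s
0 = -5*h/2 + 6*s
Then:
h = 0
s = 0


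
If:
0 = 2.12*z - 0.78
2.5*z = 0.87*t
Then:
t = 1.06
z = 0.37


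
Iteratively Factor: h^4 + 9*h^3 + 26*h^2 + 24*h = (h + 4)*(h^3 + 5*h^2 + 6*h) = h*(h + 4)*(h^2 + 5*h + 6) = h*(h + 2)*(h + 4)*(h + 3)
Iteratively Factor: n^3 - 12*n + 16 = (n + 4)*(n^2 - 4*n + 4) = (n - 2)*(n + 4)*(n - 2)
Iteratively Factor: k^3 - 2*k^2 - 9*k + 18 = (k + 3)*(k^2 - 5*k + 6) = (k - 3)*(k + 3)*(k - 2)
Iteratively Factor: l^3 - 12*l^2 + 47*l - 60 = (l - 4)*(l^2 - 8*l + 15) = (l - 5)*(l - 4)*(l - 3)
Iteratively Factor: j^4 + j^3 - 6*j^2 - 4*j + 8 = (j + 2)*(j^3 - j^2 - 4*j + 4) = (j - 2)*(j + 2)*(j^2 + j - 2) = (j - 2)*(j - 1)*(j + 2)*(j + 2)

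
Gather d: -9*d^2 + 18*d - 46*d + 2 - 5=-9*d^2 - 28*d - 3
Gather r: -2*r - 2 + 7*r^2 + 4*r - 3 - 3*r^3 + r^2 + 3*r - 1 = -3*r^3 + 8*r^2 + 5*r - 6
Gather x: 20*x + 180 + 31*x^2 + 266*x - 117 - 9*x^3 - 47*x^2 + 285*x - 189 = -9*x^3 - 16*x^2 + 571*x - 126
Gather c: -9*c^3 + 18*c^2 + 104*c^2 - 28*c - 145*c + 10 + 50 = -9*c^3 + 122*c^2 - 173*c + 60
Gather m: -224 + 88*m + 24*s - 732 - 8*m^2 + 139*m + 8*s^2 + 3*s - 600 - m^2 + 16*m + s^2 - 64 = -9*m^2 + 243*m + 9*s^2 + 27*s - 1620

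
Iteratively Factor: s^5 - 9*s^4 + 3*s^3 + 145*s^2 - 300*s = (s)*(s^4 - 9*s^3 + 3*s^2 + 145*s - 300) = s*(s - 5)*(s^3 - 4*s^2 - 17*s + 60) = s*(s - 5)*(s + 4)*(s^2 - 8*s + 15) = s*(s - 5)*(s - 3)*(s + 4)*(s - 5)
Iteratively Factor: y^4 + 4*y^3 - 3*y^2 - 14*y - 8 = (y + 1)*(y^3 + 3*y^2 - 6*y - 8) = (y + 1)*(y + 4)*(y^2 - y - 2) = (y + 1)^2*(y + 4)*(y - 2)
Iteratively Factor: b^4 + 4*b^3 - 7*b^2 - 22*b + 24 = (b - 1)*(b^3 + 5*b^2 - 2*b - 24) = (b - 2)*(b - 1)*(b^2 + 7*b + 12) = (b - 2)*(b - 1)*(b + 3)*(b + 4)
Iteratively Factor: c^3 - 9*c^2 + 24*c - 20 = (c - 2)*(c^2 - 7*c + 10) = (c - 5)*(c - 2)*(c - 2)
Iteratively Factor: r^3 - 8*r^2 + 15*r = (r)*(r^2 - 8*r + 15) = r*(r - 5)*(r - 3)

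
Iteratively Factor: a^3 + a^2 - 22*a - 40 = (a + 2)*(a^2 - a - 20) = (a - 5)*(a + 2)*(a + 4)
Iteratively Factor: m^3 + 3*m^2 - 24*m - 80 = (m + 4)*(m^2 - m - 20) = (m + 4)^2*(m - 5)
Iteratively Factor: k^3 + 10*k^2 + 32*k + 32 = (k + 2)*(k^2 + 8*k + 16) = (k + 2)*(k + 4)*(k + 4)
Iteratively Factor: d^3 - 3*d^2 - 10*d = (d)*(d^2 - 3*d - 10) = d*(d + 2)*(d - 5)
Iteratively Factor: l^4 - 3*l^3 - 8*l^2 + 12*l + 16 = (l - 4)*(l^3 + l^2 - 4*l - 4) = (l - 4)*(l + 1)*(l^2 - 4) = (l - 4)*(l + 1)*(l + 2)*(l - 2)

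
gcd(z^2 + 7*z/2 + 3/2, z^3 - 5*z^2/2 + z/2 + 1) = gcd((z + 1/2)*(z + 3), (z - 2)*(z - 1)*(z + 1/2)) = z + 1/2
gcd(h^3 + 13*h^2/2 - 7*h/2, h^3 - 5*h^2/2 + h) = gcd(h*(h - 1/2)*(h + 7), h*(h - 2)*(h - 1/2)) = h^2 - h/2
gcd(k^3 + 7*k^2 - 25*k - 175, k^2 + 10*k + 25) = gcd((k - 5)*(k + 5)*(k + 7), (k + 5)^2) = k + 5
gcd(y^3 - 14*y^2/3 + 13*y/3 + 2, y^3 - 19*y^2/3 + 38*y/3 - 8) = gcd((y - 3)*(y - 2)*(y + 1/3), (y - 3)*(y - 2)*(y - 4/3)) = y^2 - 5*y + 6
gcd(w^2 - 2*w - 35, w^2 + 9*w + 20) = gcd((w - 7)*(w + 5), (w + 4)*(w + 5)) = w + 5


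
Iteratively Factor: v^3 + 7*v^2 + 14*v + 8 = (v + 2)*(v^2 + 5*v + 4) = (v + 1)*(v + 2)*(v + 4)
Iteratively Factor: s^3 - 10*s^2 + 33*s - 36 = (s - 3)*(s^2 - 7*s + 12) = (s - 3)^2*(s - 4)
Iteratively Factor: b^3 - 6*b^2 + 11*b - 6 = (b - 1)*(b^2 - 5*b + 6) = (b - 2)*(b - 1)*(b - 3)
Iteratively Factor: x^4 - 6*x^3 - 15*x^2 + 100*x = (x - 5)*(x^3 - x^2 - 20*x) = (x - 5)*(x + 4)*(x^2 - 5*x) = x*(x - 5)*(x + 4)*(x - 5)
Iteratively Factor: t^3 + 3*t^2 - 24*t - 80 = (t - 5)*(t^2 + 8*t + 16) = (t - 5)*(t + 4)*(t + 4)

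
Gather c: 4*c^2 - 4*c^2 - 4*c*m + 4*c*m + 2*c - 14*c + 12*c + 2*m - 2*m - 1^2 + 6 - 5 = 0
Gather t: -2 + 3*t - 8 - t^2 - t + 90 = -t^2 + 2*t + 80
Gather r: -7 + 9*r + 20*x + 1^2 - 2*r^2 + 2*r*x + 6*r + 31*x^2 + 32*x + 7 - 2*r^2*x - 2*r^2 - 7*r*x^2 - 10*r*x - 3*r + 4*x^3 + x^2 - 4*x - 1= r^2*(-2*x - 4) + r*(-7*x^2 - 8*x + 12) + 4*x^3 + 32*x^2 + 48*x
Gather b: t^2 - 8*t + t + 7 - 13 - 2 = t^2 - 7*t - 8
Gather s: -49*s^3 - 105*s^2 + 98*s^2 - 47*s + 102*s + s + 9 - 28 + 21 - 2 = -49*s^3 - 7*s^2 + 56*s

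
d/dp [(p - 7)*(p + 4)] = 2*p - 3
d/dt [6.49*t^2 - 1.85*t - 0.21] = 12.98*t - 1.85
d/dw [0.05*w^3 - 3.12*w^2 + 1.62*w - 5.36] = 0.15*w^2 - 6.24*w + 1.62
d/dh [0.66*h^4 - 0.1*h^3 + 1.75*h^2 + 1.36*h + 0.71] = 2.64*h^3 - 0.3*h^2 + 3.5*h + 1.36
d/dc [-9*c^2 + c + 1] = 1 - 18*c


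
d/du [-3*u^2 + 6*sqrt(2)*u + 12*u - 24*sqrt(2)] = -6*u + 6*sqrt(2) + 12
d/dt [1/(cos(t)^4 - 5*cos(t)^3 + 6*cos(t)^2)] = (4*cos(t)^2 - 15*cos(t) + 12)*sin(t)/((cos(t)^2 - 5*cos(t) + 6)^2*cos(t)^3)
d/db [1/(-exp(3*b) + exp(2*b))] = (3*exp(b) - 2)*exp(-2*b)/(1 - exp(b))^2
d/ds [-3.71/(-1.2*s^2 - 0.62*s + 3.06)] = (-8.904*s - 2.3002)/(1.2*s^2 + 0.62*s - 3.06)^2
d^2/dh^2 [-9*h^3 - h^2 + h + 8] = -54*h - 2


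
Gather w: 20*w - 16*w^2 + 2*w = -16*w^2 + 22*w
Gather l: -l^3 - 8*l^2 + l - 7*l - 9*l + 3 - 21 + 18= -l^3 - 8*l^2 - 15*l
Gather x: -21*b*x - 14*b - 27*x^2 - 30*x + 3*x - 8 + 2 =-14*b - 27*x^2 + x*(-21*b - 27) - 6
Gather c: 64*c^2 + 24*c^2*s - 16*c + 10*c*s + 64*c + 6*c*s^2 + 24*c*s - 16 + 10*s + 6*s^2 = c^2*(24*s + 64) + c*(6*s^2 + 34*s + 48) + 6*s^2 + 10*s - 16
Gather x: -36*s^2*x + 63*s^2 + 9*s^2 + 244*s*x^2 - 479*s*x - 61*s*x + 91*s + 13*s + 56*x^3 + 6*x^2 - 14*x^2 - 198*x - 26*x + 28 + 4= 72*s^2 + 104*s + 56*x^3 + x^2*(244*s - 8) + x*(-36*s^2 - 540*s - 224) + 32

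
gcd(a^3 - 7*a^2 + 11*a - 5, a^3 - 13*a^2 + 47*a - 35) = a^2 - 6*a + 5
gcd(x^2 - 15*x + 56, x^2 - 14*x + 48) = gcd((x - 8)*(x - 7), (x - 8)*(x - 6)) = x - 8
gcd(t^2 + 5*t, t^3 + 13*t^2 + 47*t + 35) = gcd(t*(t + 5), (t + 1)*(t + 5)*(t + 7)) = t + 5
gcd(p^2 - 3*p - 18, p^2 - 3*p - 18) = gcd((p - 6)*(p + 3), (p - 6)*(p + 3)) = p^2 - 3*p - 18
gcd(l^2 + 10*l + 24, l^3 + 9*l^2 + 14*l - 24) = l^2 + 10*l + 24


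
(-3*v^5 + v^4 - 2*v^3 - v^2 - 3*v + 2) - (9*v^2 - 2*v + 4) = -3*v^5 + v^4 - 2*v^3 - 10*v^2 - v - 2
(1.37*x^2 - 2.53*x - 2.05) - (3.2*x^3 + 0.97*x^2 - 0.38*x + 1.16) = -3.2*x^3 + 0.4*x^2 - 2.15*x - 3.21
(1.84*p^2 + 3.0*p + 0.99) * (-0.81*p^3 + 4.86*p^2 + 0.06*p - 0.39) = -1.4904*p^5 + 6.5124*p^4 + 13.8885*p^3 + 4.2738*p^2 - 1.1106*p - 0.3861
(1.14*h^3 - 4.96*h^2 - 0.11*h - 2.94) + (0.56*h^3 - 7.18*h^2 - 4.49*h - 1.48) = 1.7*h^3 - 12.14*h^2 - 4.6*h - 4.42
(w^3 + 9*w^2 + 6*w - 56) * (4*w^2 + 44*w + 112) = 4*w^5 + 80*w^4 + 532*w^3 + 1048*w^2 - 1792*w - 6272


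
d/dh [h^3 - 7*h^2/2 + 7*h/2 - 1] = 3*h^2 - 7*h + 7/2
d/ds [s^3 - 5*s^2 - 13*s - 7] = 3*s^2 - 10*s - 13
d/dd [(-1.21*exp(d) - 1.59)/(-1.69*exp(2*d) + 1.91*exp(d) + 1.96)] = (-2.0449*exp(2*d) - 5.3742*exp(d) + 0.6653)*exp(d)/(2.8561*exp(4*d) - 6.4558*exp(3*d) - 2.9767*exp(2*d) + 7.4872*exp(d) + 3.8416)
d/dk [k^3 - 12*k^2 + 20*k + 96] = 3*k^2 - 24*k + 20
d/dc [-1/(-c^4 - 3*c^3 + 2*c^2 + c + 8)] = (-4*c^3 - 9*c^2 + 4*c + 1)/(-c^4 - 3*c^3 + 2*c^2 + c + 8)^2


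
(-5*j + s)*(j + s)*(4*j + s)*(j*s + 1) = -20*j^4*s - 21*j^3*s^2 - 20*j^3 - 21*j^2*s + j*s^4 + s^3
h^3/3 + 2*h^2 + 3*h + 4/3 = (h/3 + 1/3)*(h + 1)*(h + 4)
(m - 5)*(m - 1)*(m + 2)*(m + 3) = m^4 - m^3 - 19*m^2 - 11*m + 30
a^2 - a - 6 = (a - 3)*(a + 2)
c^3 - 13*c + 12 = (c - 3)*(c - 1)*(c + 4)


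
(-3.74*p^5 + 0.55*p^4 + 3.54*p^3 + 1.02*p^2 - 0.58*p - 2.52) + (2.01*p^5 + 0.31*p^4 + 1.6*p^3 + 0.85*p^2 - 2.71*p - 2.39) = -1.73*p^5 + 0.86*p^4 + 5.14*p^3 + 1.87*p^2 - 3.29*p - 4.91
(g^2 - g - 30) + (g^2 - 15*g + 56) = 2*g^2 - 16*g + 26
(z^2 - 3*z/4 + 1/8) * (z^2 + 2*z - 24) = z^4 + 5*z^3/4 - 203*z^2/8 + 73*z/4 - 3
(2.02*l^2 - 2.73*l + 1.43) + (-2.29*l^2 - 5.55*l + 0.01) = -0.27*l^2 - 8.28*l + 1.44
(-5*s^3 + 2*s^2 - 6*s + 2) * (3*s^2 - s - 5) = -15*s^5 + 11*s^4 + 5*s^3 + 2*s^2 + 28*s - 10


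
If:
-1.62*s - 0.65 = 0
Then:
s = -0.40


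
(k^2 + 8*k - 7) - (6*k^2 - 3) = -5*k^2 + 8*k - 4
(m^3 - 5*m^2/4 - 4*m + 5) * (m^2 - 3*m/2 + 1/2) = m^5 - 11*m^4/4 - 13*m^3/8 + 83*m^2/8 - 19*m/2 + 5/2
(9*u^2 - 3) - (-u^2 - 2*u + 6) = 10*u^2 + 2*u - 9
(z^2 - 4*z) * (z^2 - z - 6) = z^4 - 5*z^3 - 2*z^2 + 24*z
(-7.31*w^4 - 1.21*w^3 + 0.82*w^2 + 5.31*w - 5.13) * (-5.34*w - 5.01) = 39.0354*w^5 + 43.0845*w^4 + 1.6833*w^3 - 32.4636*w^2 + 0.7911*w + 25.7013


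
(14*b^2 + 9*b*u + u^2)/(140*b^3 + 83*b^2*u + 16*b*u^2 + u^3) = (2*b + u)/(20*b^2 + 9*b*u + u^2)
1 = 1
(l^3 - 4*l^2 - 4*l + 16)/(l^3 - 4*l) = (l - 4)/l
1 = 1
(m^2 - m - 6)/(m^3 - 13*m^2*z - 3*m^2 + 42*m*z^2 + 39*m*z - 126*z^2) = (m + 2)/(m^2 - 13*m*z + 42*z^2)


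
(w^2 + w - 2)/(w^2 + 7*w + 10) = (w - 1)/(w + 5)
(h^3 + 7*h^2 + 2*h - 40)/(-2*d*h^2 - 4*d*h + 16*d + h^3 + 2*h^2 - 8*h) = (-h - 5)/(2*d - h)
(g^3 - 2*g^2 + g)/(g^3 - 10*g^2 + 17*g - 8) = g/(g - 8)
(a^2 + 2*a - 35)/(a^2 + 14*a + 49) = (a - 5)/(a + 7)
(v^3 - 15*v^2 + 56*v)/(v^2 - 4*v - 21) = v*(v - 8)/(v + 3)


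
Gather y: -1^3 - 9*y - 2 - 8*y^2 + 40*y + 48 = -8*y^2 + 31*y + 45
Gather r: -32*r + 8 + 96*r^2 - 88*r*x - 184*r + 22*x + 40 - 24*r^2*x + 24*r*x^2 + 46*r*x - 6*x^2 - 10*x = r^2*(96 - 24*x) + r*(24*x^2 - 42*x - 216) - 6*x^2 + 12*x + 48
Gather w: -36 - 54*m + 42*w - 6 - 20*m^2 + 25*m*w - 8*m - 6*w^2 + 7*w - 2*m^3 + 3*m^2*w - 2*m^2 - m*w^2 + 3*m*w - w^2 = -2*m^3 - 22*m^2 - 62*m + w^2*(-m - 7) + w*(3*m^2 + 28*m + 49) - 42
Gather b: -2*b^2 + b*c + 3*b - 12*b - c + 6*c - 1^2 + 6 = -2*b^2 + b*(c - 9) + 5*c + 5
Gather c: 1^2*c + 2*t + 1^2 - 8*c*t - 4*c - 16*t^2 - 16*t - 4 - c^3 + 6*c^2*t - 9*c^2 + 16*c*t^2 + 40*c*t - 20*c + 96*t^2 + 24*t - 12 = -c^3 + c^2*(6*t - 9) + c*(16*t^2 + 32*t - 23) + 80*t^2 + 10*t - 15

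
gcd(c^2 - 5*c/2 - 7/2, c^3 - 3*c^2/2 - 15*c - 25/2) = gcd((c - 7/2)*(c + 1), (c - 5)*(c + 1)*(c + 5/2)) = c + 1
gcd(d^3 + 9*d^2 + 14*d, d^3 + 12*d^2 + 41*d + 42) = d^2 + 9*d + 14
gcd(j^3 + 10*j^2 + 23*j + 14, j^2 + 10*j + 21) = j + 7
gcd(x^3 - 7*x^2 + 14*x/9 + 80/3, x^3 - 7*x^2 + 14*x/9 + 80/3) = x^3 - 7*x^2 + 14*x/9 + 80/3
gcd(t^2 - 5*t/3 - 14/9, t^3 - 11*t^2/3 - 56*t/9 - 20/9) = t + 2/3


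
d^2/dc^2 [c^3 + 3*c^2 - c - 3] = 6*c + 6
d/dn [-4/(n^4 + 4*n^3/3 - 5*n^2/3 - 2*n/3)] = 24*(6*n^3 + 6*n^2 - 5*n - 1)/(n^2*(3*n^3 + 4*n^2 - 5*n - 2)^2)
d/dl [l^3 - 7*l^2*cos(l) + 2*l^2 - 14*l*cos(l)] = 7*l^2*sin(l) + 3*l^2 - 14*sqrt(2)*l*cos(l + pi/4) + 4*l - 14*cos(l)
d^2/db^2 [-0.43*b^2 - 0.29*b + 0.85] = -0.860000000000000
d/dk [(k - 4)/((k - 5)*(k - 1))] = (-k^2 + 8*k - 19)/(k^4 - 12*k^3 + 46*k^2 - 60*k + 25)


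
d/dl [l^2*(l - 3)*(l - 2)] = l*(4*l^2 - 15*l + 12)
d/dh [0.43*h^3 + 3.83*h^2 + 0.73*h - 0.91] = 1.29*h^2 + 7.66*h + 0.73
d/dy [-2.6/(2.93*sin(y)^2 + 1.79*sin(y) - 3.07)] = (15.236*sin(y) + 4.654)*cos(y)/(2.93*sin(y)^2 + 1.79*sin(y) - 3.07)^2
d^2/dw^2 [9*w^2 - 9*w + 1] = 18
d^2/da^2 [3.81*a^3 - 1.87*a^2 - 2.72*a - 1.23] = 22.86*a - 3.74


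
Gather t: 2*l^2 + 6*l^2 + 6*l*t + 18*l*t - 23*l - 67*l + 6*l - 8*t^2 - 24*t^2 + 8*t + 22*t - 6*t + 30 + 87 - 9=8*l^2 - 84*l - 32*t^2 + t*(24*l + 24) + 108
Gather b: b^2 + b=b^2 + b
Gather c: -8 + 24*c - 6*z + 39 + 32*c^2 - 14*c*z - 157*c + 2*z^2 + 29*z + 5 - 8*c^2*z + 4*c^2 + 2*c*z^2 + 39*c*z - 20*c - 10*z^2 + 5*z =c^2*(36 - 8*z) + c*(2*z^2 + 25*z - 153) - 8*z^2 + 28*z + 36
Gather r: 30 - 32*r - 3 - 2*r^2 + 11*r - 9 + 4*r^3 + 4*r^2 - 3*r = 4*r^3 + 2*r^2 - 24*r + 18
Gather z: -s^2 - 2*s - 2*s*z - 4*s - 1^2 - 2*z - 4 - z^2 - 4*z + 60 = -s^2 - 6*s - z^2 + z*(-2*s - 6) + 55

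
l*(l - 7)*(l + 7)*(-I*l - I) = -I*l^4 - I*l^3 + 49*I*l^2 + 49*I*l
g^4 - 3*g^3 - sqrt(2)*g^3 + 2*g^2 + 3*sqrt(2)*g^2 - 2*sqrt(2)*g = g*(g - 2)*(g - 1)*(g - sqrt(2))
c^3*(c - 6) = c^4 - 6*c^3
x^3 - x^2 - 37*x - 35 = (x - 7)*(x + 1)*(x + 5)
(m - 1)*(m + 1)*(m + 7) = m^3 + 7*m^2 - m - 7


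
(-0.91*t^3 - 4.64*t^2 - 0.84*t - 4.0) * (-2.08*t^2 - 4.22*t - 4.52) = 1.8928*t^5 + 13.4914*t^4 + 25.4412*t^3 + 32.8376*t^2 + 20.6768*t + 18.08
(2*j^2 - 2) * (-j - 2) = -2*j^3 - 4*j^2 + 2*j + 4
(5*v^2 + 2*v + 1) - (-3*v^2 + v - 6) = 8*v^2 + v + 7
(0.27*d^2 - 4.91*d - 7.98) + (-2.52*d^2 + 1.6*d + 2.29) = -2.25*d^2 - 3.31*d - 5.69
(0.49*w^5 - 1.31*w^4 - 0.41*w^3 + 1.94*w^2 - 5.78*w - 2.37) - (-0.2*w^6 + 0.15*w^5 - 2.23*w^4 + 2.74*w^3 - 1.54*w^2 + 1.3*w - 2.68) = 0.2*w^6 + 0.34*w^5 + 0.92*w^4 - 3.15*w^3 + 3.48*w^2 - 7.08*w + 0.31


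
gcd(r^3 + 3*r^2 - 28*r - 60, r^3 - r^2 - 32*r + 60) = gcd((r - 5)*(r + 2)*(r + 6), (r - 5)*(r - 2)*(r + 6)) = r^2 + r - 30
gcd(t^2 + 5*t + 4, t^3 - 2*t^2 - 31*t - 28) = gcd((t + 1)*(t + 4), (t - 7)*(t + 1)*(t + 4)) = t^2 + 5*t + 4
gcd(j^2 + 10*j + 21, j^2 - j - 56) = j + 7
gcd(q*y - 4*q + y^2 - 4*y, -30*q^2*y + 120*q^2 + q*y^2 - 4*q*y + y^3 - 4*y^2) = y - 4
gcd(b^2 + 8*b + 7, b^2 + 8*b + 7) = b^2 + 8*b + 7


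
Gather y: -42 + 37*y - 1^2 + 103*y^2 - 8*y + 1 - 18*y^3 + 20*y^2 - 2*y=-18*y^3 + 123*y^2 + 27*y - 42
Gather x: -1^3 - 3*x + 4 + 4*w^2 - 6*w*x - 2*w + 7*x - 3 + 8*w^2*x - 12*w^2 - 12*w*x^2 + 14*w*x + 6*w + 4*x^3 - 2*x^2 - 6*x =-8*w^2 + 4*w + 4*x^3 + x^2*(-12*w - 2) + x*(8*w^2 + 8*w - 2)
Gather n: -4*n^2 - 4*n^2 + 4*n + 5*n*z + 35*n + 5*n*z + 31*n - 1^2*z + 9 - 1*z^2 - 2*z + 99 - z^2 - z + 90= -8*n^2 + n*(10*z + 70) - 2*z^2 - 4*z + 198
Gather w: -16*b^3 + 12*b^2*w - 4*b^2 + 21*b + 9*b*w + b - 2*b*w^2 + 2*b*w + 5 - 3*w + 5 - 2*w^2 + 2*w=-16*b^3 - 4*b^2 + 22*b + w^2*(-2*b - 2) + w*(12*b^2 + 11*b - 1) + 10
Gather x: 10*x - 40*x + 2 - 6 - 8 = -30*x - 12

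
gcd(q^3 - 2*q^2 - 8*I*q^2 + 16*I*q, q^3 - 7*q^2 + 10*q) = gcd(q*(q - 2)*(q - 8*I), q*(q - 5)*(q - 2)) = q^2 - 2*q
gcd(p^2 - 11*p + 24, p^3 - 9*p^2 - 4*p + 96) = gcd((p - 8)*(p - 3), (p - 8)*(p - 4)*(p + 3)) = p - 8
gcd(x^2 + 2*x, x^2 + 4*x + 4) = x + 2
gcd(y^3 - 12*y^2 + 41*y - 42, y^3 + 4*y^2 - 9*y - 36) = y - 3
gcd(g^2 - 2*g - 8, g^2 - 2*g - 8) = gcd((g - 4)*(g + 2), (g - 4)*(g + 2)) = g^2 - 2*g - 8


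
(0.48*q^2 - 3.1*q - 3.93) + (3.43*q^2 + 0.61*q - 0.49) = 3.91*q^2 - 2.49*q - 4.42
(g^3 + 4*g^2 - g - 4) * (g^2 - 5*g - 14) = g^5 - g^4 - 35*g^3 - 55*g^2 + 34*g + 56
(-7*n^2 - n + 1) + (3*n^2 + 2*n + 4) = -4*n^2 + n + 5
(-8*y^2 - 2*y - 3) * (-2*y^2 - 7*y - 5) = 16*y^4 + 60*y^3 + 60*y^2 + 31*y + 15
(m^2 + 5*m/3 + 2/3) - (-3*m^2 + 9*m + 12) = 4*m^2 - 22*m/3 - 34/3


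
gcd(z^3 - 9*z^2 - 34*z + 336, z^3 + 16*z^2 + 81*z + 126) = z + 6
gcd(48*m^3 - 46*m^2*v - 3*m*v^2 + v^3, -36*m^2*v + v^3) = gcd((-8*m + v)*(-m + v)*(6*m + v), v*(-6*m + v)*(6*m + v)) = 6*m + v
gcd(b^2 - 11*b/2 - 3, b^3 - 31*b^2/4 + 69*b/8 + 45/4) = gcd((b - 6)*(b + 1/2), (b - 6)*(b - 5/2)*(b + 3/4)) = b - 6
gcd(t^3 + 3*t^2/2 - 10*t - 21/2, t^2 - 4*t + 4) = 1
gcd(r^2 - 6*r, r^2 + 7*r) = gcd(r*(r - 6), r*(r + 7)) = r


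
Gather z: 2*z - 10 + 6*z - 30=8*z - 40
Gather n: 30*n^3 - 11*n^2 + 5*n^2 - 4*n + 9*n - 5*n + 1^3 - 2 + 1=30*n^3 - 6*n^2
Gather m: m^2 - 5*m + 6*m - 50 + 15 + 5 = m^2 + m - 30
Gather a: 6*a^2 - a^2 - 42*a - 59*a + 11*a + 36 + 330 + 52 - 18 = 5*a^2 - 90*a + 400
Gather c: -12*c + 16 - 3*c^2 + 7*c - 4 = -3*c^2 - 5*c + 12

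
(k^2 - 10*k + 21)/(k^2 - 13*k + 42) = (k - 3)/(k - 6)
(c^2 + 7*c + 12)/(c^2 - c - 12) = (c + 4)/(c - 4)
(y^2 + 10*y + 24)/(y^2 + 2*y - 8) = (y + 6)/(y - 2)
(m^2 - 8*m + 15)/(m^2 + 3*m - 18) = (m - 5)/(m + 6)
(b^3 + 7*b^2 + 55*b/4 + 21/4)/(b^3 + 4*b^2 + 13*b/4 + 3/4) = (2*b + 7)/(2*b + 1)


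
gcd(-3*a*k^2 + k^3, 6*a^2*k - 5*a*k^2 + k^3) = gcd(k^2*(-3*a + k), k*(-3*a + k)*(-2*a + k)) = 3*a*k - k^2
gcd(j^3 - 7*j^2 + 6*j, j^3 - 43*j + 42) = j^2 - 7*j + 6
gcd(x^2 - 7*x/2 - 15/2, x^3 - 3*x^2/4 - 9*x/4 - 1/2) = 1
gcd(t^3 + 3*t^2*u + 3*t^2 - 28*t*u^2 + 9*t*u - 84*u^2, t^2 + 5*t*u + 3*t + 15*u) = t + 3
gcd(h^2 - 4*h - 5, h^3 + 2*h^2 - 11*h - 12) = h + 1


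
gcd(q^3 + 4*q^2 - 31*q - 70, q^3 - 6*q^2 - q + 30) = q^2 - 3*q - 10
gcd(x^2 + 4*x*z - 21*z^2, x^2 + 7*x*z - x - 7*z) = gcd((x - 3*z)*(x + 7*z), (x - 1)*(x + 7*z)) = x + 7*z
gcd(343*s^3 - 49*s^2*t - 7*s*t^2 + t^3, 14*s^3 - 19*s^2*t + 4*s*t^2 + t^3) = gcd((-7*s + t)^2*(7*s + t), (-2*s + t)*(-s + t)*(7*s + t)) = 7*s + t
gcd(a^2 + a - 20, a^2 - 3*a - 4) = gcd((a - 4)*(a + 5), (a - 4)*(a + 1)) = a - 4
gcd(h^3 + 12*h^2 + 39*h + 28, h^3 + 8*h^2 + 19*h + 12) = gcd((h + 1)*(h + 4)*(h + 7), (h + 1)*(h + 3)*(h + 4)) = h^2 + 5*h + 4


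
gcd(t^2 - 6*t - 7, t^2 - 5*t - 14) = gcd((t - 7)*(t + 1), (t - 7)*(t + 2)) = t - 7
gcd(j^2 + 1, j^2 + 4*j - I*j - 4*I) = j - I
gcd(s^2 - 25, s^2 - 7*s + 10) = s - 5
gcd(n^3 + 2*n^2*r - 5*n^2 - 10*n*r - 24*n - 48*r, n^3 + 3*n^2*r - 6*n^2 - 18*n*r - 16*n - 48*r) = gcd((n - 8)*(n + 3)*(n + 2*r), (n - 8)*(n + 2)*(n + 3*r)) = n - 8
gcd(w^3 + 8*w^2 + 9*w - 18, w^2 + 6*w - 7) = w - 1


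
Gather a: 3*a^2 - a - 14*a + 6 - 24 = 3*a^2 - 15*a - 18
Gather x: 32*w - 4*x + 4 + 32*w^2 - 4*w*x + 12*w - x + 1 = 32*w^2 + 44*w + x*(-4*w - 5) + 5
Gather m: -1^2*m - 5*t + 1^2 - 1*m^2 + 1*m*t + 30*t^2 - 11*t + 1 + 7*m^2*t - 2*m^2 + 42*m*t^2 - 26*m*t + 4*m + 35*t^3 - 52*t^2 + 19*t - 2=m^2*(7*t - 3) + m*(42*t^2 - 25*t + 3) + 35*t^3 - 22*t^2 + 3*t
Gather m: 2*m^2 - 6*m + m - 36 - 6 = 2*m^2 - 5*m - 42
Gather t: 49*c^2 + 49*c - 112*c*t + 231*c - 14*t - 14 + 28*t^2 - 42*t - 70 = 49*c^2 + 280*c + 28*t^2 + t*(-112*c - 56) - 84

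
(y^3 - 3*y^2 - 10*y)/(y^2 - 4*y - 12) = y*(y - 5)/(y - 6)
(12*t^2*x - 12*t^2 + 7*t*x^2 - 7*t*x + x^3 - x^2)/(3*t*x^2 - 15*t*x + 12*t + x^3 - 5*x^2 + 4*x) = (4*t + x)/(x - 4)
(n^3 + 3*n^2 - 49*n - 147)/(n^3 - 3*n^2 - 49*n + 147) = (n + 3)/(n - 3)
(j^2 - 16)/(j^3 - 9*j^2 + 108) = (j^2 - 16)/(j^3 - 9*j^2 + 108)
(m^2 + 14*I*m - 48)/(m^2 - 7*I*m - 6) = (-m^2 - 14*I*m + 48)/(-m^2 + 7*I*m + 6)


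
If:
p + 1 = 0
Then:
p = -1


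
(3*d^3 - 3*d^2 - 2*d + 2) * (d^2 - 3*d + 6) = 3*d^5 - 12*d^4 + 25*d^3 - 10*d^2 - 18*d + 12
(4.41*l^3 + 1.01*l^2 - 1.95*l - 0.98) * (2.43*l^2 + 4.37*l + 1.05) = 10.7163*l^5 + 21.726*l^4 + 4.3057*l^3 - 9.8424*l^2 - 6.3301*l - 1.029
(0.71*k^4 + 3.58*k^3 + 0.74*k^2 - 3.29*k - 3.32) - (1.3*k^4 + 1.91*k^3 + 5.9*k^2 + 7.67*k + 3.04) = -0.59*k^4 + 1.67*k^3 - 5.16*k^2 - 10.96*k - 6.36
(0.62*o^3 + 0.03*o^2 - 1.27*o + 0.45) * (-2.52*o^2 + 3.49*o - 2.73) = -1.5624*o^5 + 2.0882*o^4 + 1.6125*o^3 - 5.6482*o^2 + 5.0376*o - 1.2285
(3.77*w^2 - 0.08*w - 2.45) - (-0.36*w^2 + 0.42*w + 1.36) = 4.13*w^2 - 0.5*w - 3.81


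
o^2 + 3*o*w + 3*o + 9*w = (o + 3)*(o + 3*w)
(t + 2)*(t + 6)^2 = t^3 + 14*t^2 + 60*t + 72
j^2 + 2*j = j*(j + 2)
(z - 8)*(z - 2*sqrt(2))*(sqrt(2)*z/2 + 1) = sqrt(2)*z^3/2 - 4*sqrt(2)*z^2 - z^2 - 2*sqrt(2)*z + 8*z + 16*sqrt(2)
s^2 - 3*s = s*(s - 3)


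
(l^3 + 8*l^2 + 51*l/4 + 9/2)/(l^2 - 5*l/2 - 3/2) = (l^2 + 15*l/2 + 9)/(l - 3)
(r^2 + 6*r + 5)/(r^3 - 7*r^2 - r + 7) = (r + 5)/(r^2 - 8*r + 7)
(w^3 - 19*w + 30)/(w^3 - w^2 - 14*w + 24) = (w + 5)/(w + 4)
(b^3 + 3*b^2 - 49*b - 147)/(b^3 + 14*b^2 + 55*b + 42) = (b^2 - 4*b - 21)/(b^2 + 7*b + 6)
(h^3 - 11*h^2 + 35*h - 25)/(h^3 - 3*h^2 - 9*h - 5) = (h^2 - 6*h + 5)/(h^2 + 2*h + 1)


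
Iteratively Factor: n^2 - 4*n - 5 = (n + 1)*(n - 5)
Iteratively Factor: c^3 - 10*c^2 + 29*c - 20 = (c - 5)*(c^2 - 5*c + 4) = (c - 5)*(c - 4)*(c - 1)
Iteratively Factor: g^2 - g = (g - 1)*(g)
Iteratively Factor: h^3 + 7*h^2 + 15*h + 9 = (h + 3)*(h^2 + 4*h + 3) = (h + 1)*(h + 3)*(h + 3)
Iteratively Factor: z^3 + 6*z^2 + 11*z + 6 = (z + 2)*(z^2 + 4*z + 3) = (z + 2)*(z + 3)*(z + 1)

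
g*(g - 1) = g^2 - g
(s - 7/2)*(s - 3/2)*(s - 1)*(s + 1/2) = s^4 - 11*s^3/2 + 29*s^2/4 - s/8 - 21/8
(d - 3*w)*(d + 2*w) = d^2 - d*w - 6*w^2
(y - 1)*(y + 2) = y^2 + y - 2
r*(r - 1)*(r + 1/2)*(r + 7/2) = r^4 + 3*r^3 - 9*r^2/4 - 7*r/4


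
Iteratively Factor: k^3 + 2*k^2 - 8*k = (k - 2)*(k^2 + 4*k) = (k - 2)*(k + 4)*(k)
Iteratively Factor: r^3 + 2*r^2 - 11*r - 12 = (r + 4)*(r^2 - 2*r - 3) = (r - 3)*(r + 4)*(r + 1)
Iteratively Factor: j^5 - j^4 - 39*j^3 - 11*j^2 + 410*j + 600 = (j - 5)*(j^4 + 4*j^3 - 19*j^2 - 106*j - 120) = (j - 5)^2*(j^3 + 9*j^2 + 26*j + 24) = (j - 5)^2*(j + 2)*(j^2 + 7*j + 12) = (j - 5)^2*(j + 2)*(j + 4)*(j + 3)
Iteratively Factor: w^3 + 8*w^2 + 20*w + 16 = (w + 2)*(w^2 + 6*w + 8) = (w + 2)^2*(w + 4)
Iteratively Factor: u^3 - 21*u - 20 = (u + 4)*(u^2 - 4*u - 5) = (u - 5)*(u + 4)*(u + 1)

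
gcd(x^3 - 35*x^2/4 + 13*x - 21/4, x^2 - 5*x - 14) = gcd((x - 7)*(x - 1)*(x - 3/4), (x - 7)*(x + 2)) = x - 7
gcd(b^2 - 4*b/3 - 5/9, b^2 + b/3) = b + 1/3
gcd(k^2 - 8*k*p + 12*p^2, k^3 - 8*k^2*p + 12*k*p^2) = k^2 - 8*k*p + 12*p^2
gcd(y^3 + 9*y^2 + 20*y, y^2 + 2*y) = y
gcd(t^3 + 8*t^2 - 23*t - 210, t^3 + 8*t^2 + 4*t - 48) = t + 6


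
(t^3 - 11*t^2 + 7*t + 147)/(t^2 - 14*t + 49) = t + 3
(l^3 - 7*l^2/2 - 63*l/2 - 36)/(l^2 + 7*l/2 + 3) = (l^2 - 5*l - 24)/(l + 2)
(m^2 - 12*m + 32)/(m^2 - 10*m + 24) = (m - 8)/(m - 6)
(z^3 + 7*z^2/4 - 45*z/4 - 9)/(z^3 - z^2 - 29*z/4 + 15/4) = (4*z^2 + 19*z + 12)/(4*z^2 + 8*z - 5)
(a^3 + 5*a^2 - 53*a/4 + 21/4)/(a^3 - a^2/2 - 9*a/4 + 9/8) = 2*(a + 7)/(2*a + 3)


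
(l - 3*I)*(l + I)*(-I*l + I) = -I*l^3 - 2*l^2 + I*l^2 + 2*l - 3*I*l + 3*I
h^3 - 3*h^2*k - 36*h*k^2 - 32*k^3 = (h - 8*k)*(h + k)*(h + 4*k)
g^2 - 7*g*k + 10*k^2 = (g - 5*k)*(g - 2*k)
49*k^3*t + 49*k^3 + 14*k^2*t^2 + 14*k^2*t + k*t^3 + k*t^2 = (7*k + t)^2*(k*t + k)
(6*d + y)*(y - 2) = 6*d*y - 12*d + y^2 - 2*y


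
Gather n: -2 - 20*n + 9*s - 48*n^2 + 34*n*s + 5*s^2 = -48*n^2 + n*(34*s - 20) + 5*s^2 + 9*s - 2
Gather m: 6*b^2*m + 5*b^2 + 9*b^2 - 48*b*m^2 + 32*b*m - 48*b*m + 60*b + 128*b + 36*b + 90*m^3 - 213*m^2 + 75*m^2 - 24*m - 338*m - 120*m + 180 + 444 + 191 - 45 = 14*b^2 + 224*b + 90*m^3 + m^2*(-48*b - 138) + m*(6*b^2 - 16*b - 482) + 770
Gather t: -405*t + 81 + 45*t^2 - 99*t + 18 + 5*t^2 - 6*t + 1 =50*t^2 - 510*t + 100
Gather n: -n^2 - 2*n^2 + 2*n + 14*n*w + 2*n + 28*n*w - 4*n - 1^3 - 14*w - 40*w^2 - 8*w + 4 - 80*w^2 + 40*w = -3*n^2 + 42*n*w - 120*w^2 + 18*w + 3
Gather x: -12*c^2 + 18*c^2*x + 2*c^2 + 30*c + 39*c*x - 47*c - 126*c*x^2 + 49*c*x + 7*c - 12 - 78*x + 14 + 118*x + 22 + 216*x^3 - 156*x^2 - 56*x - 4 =-10*c^2 - 10*c + 216*x^3 + x^2*(-126*c - 156) + x*(18*c^2 + 88*c - 16) + 20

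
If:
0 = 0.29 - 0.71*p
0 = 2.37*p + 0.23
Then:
No Solution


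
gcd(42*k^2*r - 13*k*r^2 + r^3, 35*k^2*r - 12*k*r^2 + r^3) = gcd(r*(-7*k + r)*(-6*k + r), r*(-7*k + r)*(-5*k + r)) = -7*k*r + r^2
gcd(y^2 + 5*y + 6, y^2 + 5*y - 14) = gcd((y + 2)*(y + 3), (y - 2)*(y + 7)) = 1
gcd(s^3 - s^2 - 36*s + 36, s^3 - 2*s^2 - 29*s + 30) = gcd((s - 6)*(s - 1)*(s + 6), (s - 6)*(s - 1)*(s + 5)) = s^2 - 7*s + 6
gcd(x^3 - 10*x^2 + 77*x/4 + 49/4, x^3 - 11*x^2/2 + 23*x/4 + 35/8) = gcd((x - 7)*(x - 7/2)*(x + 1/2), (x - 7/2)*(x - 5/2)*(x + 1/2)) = x^2 - 3*x - 7/4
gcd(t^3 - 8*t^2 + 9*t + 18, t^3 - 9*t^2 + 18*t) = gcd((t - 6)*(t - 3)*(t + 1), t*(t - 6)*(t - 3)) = t^2 - 9*t + 18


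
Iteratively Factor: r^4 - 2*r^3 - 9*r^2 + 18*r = (r + 3)*(r^3 - 5*r^2 + 6*r) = (r - 2)*(r + 3)*(r^2 - 3*r) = (r - 3)*(r - 2)*(r + 3)*(r)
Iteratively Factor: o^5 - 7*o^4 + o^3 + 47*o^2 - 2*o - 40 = (o - 1)*(o^4 - 6*o^3 - 5*o^2 + 42*o + 40) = (o - 4)*(o - 1)*(o^3 - 2*o^2 - 13*o - 10) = (o - 4)*(o - 1)*(o + 1)*(o^2 - 3*o - 10) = (o - 5)*(o - 4)*(o - 1)*(o + 1)*(o + 2)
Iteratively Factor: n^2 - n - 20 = (n + 4)*(n - 5)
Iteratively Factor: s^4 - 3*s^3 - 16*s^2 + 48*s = (s + 4)*(s^3 - 7*s^2 + 12*s) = (s - 4)*(s + 4)*(s^2 - 3*s) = s*(s - 4)*(s + 4)*(s - 3)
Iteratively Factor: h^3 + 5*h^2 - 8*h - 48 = (h + 4)*(h^2 + h - 12) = (h - 3)*(h + 4)*(h + 4)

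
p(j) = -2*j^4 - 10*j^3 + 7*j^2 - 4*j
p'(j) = -8*j^3 - 30*j^2 + 14*j - 4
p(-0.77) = 11.09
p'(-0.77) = -28.91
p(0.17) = -0.53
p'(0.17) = -2.53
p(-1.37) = 37.29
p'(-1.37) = -58.92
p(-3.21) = 203.38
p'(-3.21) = -93.45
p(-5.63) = 19.55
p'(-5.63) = 393.90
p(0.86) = -5.72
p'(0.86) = -19.24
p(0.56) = -2.00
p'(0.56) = -6.97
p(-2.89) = 171.89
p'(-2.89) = -101.92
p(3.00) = -381.00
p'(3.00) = -448.00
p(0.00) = 0.00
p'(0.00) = -4.00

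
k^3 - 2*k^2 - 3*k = k*(k - 3)*(k + 1)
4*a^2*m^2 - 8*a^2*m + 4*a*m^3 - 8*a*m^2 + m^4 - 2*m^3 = m*(2*a + m)^2*(m - 2)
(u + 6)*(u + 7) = u^2 + 13*u + 42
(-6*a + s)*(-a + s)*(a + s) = 6*a^3 - a^2*s - 6*a*s^2 + s^3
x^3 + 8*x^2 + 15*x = x*(x + 3)*(x + 5)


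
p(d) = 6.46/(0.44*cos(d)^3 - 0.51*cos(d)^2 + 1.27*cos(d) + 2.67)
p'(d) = 6.46*(1.32*sin(d)*cos(d)^2 - 1.02*sin(d)*cos(d) + 1.27*sin(d))/(0.44*cos(d)^3 - 0.51*cos(d)^2 + 1.27*cos(d) + 2.67)^2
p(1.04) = 1.99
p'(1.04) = 0.58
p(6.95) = 1.81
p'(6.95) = 0.40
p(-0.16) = 1.68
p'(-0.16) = -0.11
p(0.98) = 1.96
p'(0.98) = 0.55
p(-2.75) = 9.06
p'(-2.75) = -16.20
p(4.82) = 2.31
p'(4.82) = -0.96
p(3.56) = 8.64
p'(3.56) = -15.50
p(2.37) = 4.84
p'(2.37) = 6.77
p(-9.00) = 8.54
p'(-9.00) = -15.32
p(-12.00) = 1.77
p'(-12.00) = 0.35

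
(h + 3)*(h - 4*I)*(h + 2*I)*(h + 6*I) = h^4 + 3*h^3 + 4*I*h^3 + 20*h^2 + 12*I*h^2 + 60*h + 48*I*h + 144*I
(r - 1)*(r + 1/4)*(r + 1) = r^3 + r^2/4 - r - 1/4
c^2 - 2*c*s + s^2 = (-c + s)^2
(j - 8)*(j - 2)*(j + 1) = j^3 - 9*j^2 + 6*j + 16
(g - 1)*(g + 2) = g^2 + g - 2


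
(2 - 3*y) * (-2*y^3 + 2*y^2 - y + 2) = 6*y^4 - 10*y^3 + 7*y^2 - 8*y + 4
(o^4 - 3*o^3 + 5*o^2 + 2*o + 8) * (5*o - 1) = 5*o^5 - 16*o^4 + 28*o^3 + 5*o^2 + 38*o - 8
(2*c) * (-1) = -2*c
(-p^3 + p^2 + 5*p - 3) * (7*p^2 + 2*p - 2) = -7*p^5 + 5*p^4 + 39*p^3 - 13*p^2 - 16*p + 6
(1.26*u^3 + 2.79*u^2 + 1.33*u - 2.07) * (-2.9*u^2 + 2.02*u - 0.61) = -3.654*u^5 - 5.5458*u^4 + 1.0102*u^3 + 6.9877*u^2 - 4.9927*u + 1.2627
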